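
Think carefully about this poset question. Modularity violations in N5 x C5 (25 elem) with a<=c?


Modular law: if a <= c then a v (b ^ c) = (a v b) ^ c.
Check all triples (a,b,c) with a <= c among 25 elements.
  e.g. a=(a,0), b=(c,0), c=(b,0): lhs=(a,0) != rhs=(b,0)
  e.g. a=(a,0), b=(c,1), c=(b,0): lhs=(a,0) != rhs=(b,0)
Total violating triples: 75


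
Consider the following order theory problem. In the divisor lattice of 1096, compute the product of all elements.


Divisors of 1096: [1, 2, 4, 8, 137, 274, 548, 1096]
Product = n^(d(n)/2) = 1096^(8/2)
Product = 1442919878656


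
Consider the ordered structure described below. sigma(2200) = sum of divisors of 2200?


sigma(n) = sum of divisors.
Divisors of 2200: [1, 2, 4, 5, 8, 10, 11, 20, 22, 25, 40, 44, 50, 55, 88, 100, 110, 200, 220, 275, 440, 550, 1100, 2200]
Sum = 5580


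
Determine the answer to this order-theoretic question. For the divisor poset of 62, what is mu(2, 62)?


In a divisor lattice, mu(a,b) = mu(b/a) where mu is the classical Mobius function.
b/a = 62/2 = 31
Prime factorization of 31: primes [31]
31 is squarefree with 1 prime factor(s), so mu(31) = (-1)^1 = -1


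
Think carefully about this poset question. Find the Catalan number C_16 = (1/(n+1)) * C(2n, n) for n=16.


C(n) = C(2n, n) / (n+1).
C(32, 16) = 601080390
C(16) = 601080390 / 17 = 35357670


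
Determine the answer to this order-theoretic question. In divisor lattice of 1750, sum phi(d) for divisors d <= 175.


Divisors of 1750 up to 175: [1, 2, 5, 7, 10, 14, 25, 35, 50, 70, 125, 175]
phi values: [1, 1, 4, 6, 4, 6, 20, 24, 20, 24, 100, 120]
Sum = 330


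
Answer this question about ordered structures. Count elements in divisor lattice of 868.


Divisors of 868: [1, 2, 4, 7, 14, 28, 31, 62, 124, 217, 434, 868]
Count: 12


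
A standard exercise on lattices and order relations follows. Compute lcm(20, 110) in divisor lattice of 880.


In a divisor lattice, join = lcm (least common multiple).
gcd(20,110) = 10
lcm(20,110) = 20*110/gcd = 2200/10 = 220


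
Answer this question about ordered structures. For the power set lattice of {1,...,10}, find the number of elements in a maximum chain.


A chain is a totally ordered subset; we count the number of elements in a maximum chain.
Compute, for each element x, the size of the longest chain ending at x:
  {}: 1
  {1}: 2
  {2}: 2
  {3}: 2
  {4}: 2
  {5}: 2
  ...
A maximum chain: {} < {1} < {1,2} < {1,2,3} < {1,2,3,4} < {1,2,3,4,5} < {1,2,3,4,5,6} < {1,2,3,4,5,6,7} < {1,2,3,4,5,6,7,8} < {1,2,3,4,5,6,7,8,9} < {1,2,3,4,5,6,7,8,9,10}
Number of elements in the longest chain: 11


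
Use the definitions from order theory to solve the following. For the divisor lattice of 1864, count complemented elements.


An element a is complemented if some b has a meet b = bottom, a join b = top.
a is complemented iff gcd(a, n/a)=1, i.e. a is a unitary divisor of 1864.
Complemented elements: 1, 8, 233, 1864
Count: 4


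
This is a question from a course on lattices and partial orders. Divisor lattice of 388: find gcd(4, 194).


In a divisor lattice, meet = gcd (greatest common divisor).
By Euclidean algorithm or factoring: gcd(4,194) = 2


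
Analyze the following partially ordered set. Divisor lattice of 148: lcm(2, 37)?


Join=lcm.
gcd(2,37)=1
lcm=74


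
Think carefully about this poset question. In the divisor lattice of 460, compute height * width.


Height = length of longest chain minus 1; width = size of largest antichain.
A maximum chain: 1 | 23 | 115 | 230 | 460  (height 4).
A maximum antichain: {4, 10, 46, 115}  (width 4).
Product = 4 * 4 = 16


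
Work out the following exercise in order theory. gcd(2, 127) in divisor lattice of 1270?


Meet=gcd.
gcd(2,127)=1


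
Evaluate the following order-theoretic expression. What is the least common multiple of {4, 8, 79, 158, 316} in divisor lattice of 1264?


In a divisor lattice, join = lcm (least common multiple).
Compute lcm iteratively: start with first element, then lcm(current, next).
Elements: [4, 8, 79, 158, 316]
lcm(4,8) = 8
lcm(8,79) = 632
lcm(632,158) = 632
lcm(632,316) = 632
Final lcm = 632


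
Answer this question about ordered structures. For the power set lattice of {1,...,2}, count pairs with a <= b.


The order relation is {(a,b) : a <= b}, reflexive so it includes (a,a).
Examples: ({},{}), ({},{1,2}), ({},{1}), ({},{2}), ({1,2},{1,2}), ...
Total ordered pairs: 9


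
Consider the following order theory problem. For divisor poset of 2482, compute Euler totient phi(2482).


phi(n) = n * prod_{p|n} (1 - 1/p).
Prime divisors of 2482: [2, 17, 73]
phi(2482) = 2482 * (1 - 1/2) * (1 - 1/17) * (1 - 1/73)
phi(2482) = 1152


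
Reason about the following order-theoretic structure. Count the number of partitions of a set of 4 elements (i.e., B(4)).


B(n) = number of set partitions of an n-element set.
B(n) satisfies the recurrence: B(n+1) = sum_k C(n,k)*B(k).
B(4) = 15


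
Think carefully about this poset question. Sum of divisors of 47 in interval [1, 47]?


Interval [1,47] in divisors of 47: [1, 47]
Sum = 48


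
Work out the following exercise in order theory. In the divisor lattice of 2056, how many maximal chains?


A maximal chain goes from the minimum element to a maximal element via cover relations.
Counting all min-to-max paths in the cover graph.
Total maximal chains: 4


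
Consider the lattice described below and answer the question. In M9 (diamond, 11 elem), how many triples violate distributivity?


Distributive law: a ^ (b v c) = (a ^ b) v (a ^ c).
Check all 11^3 = 1331 ordered triples (a,b,c).
  e.g. a=a1, b=a2, c=a3: lhs=a1 != rhs=0
  e.g. a=a1, b=a2, c=a4: lhs=a1 != rhs=0
Total violating triples: 504


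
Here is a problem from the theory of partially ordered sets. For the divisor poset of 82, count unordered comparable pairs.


A comparable pair {a,b} has a < b or b < a in the order.
Count unordered pairs where one element is strictly below the other.
Examples: {1,2}, {1,41}, {1,82}, {2,82}, ...
Total comparable pairs: 5


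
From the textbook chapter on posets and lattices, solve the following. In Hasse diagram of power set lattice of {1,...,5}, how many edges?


A cover relation a -< b holds when a < b with no c strictly between.
Cover relations:
  {} -< {1}
  {} -< {2}
  {} -< {3}
  {} -< {4}
  {} -< {5}
  {1} -< {1,2}
  {1} -< {1,3}
  {1} -< {1,4}
  ...72 more
Total: 80


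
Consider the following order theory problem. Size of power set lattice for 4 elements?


Power set = 2^n.
2^4 = 16


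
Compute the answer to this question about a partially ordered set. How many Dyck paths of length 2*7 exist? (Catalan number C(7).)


C(n) = C(2n, n) / (n+1).
C(14, 7) = 3432
C(7) = 3432 / 8 = 429


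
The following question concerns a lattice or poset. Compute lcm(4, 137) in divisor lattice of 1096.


In a divisor lattice, join = lcm (least common multiple).
gcd(4,137) = 1
lcm(4,137) = 4*137/gcd = 548/1 = 548


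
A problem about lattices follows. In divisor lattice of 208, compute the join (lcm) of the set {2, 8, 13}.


In a divisor lattice, join = lcm (least common multiple).
Compute lcm iteratively: start with first element, then lcm(current, next).
Elements: [2, 8, 13]
lcm(2,8) = 8
lcm(8,13) = 104
Final lcm = 104


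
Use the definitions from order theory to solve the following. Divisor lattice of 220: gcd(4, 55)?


Meet=gcd.
gcd(4,55)=1


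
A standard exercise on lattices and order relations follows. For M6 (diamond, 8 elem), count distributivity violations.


Distributive law: a ^ (b v c) = (a ^ b) v (a ^ c).
Check all 8^3 = 512 ordered triples (a,b,c).
  e.g. a=a1, b=a2, c=a3: lhs=a1 != rhs=0
  e.g. a=a1, b=a2, c=a4: lhs=a1 != rhs=0
Total violating triples: 120


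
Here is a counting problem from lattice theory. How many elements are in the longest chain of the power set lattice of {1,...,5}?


A chain is a totally ordered subset; we count the number of elements in a maximum chain.
Compute, for each element x, the size of the longest chain ending at x:
  {}: 1
  {1}: 2
  {2}: 2
  {3}: 2
  {4}: 2
  {5}: 2
  ...
A maximum chain: {} < {1} < {1,2} < {1,2,3} < {1,2,3,4} < {1,2,3,4,5}
Number of elements in the longest chain: 6


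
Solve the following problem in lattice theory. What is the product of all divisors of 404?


Divisors of 404: [1, 2, 4, 101, 202, 404]
Product = n^(d(n)/2) = 404^(6/2)
Product = 65939264


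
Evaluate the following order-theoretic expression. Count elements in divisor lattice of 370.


Divisors of 370: [1, 2, 5, 10, 37, 74, 185, 370]
Count: 8


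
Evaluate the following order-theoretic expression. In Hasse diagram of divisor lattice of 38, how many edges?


A cover relation a -< b holds when a < b with no c strictly between.
Cover relations:
  1 -< 2
  1 -< 19
  2 -< 38
  19 -< 38
Total: 4


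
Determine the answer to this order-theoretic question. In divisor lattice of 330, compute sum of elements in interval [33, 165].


Interval [33,165] in divisors of 330: [33, 165]
Sum = 198


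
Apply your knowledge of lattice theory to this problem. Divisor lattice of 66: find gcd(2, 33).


In a divisor lattice, meet = gcd (greatest common divisor).
By Euclidean algorithm or factoring: gcd(2,33) = 1


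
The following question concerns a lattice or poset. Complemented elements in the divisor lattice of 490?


An element a is complemented if some b has a meet b = bottom, a join b = top.
a is complemented iff gcd(a, n/a)=1, i.e. a is a unitary divisor of 490.
Complemented elements: 1, 2, 5, 10, 49, 98, ... (2 more)
Count: 8


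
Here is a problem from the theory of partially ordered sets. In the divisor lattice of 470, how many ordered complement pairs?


Complement pair (a,b): a meet b = bottom, a join b = top.
Here: gcd(a,b)=1 and lcm(a,b)=470, i.e. a*b=470 with a,b coprime.
Pairs found: (1,470), (2,235), (5,94), (10,47), ... (4 more)
Total ordered pairs: 8


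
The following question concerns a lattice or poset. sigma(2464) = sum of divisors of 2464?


sigma(n) = sum of divisors.
Divisors of 2464: [1, 2, 4, 7, 8, 11, 14, 16, 22, 28, 32, 44, 56, 77, 88, 112, 154, 176, 224, 308, 352, 616, 1232, 2464]
Sum = 6048


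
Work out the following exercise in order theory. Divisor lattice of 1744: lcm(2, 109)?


Join=lcm.
gcd(2,109)=1
lcm=218


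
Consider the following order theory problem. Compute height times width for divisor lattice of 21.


Height = length of longest chain minus 1; width = size of largest antichain.
A maximum chain: 1 | 7 | 21  (height 2).
A maximum antichain: {3, 7}  (width 2).
Product = 2 * 2 = 4


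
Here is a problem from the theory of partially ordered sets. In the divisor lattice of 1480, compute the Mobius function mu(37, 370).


In a divisor lattice, mu(a,b) = mu(b/a) where mu is the classical Mobius function.
b/a = 370/37 = 10
Prime factorization of 10: primes [2, 5]
10 is squarefree with 2 prime factor(s), so mu(10) = (-1)^2 = 1


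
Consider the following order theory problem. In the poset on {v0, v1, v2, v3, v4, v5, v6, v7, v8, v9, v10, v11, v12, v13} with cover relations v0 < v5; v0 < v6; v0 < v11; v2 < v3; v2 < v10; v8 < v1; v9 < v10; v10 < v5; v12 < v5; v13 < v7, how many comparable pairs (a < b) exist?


A comparable pair {a,b} has a < b or b < a in the order.
Count unordered pairs where one element is strictly below the other.
Examples: {v0,v5}, {v0,v6}, {v0,v11}, {v1,v8}, ...
Total comparable pairs: 12


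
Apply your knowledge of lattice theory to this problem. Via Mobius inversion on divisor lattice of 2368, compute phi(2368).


phi(n) = n * prod_{p|n} (1 - 1/p).
Prime divisors of 2368: [2, 37]
phi(2368) = 2368 * (1 - 1/2) * (1 - 1/37)
phi(2368) = 1152


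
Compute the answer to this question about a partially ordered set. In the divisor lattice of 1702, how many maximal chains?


A maximal chain goes from the minimum element to a maximal element via cover relations.
Counting all min-to-max paths in the cover graph.
Total maximal chains: 6


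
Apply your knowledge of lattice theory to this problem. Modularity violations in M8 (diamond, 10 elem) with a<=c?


Modular law: if a <= c then a v (b ^ c) = (a v b) ^ c.
Check all triples (a,b,c) with a <= c among 10 elements.
This lattice is modular (diamonds M_m and their chain-products are modular).
Total violating triples: 0


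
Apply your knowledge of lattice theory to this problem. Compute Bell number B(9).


B(n) = number of set partitions of an n-element set.
B(n) satisfies the recurrence: B(n+1) = sum_k C(n,k)*B(k).
B(9) = 21147


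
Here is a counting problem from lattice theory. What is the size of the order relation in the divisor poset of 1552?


The order relation is {(a,b) : a <= b}, reflexive so it includes (a,a).
Examples: (1,1), (1,1552), (1,16), (1,194), (1,2), ...
Total ordered pairs: 45


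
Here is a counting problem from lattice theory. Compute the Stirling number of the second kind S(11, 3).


S(n,k) = k*S(n-1,k) + S(n-1,k-1).
S(10,3) = 9330, S(10,2) = 511
S(11,3) = 3*9330 + 511 = 27990 + 511
S(11,3) = 28501


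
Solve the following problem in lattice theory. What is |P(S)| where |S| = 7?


Power set = 2^n.
2^7 = 128


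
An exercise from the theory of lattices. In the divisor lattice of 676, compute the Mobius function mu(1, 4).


In a divisor lattice, mu(a,b) = mu(b/a) where mu is the classical Mobius function.
b/a = 4/1 = 4
Prime factorization of 4: primes [2]
4 is not squarefree, so mu(4) = 0


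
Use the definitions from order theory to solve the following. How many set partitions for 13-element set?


B(n) = number of set partitions of an n-element set.
B(n) satisfies the recurrence: B(n+1) = sum_k C(n,k)*B(k).
B(13) = 27644437


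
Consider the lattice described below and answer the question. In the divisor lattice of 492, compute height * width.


Height = length of longest chain minus 1; width = size of largest antichain.
A maximum chain: 1 | 41 | 123 | 246 | 492  (height 4).
A maximum antichain: {4, 6, 82, 123}  (width 4).
Product = 4 * 4 = 16


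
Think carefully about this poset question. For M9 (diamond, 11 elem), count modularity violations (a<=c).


Modular law: if a <= c then a v (b ^ c) = (a v b) ^ c.
Check all triples (a,b,c) with a <= c among 11 elements.
This lattice is modular (diamonds M_m and their chain-products are modular).
Total violating triples: 0


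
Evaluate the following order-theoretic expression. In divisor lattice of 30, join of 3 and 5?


In a divisor lattice, join = lcm (least common multiple).
gcd(3,5) = 1
lcm(3,5) = 3*5/gcd = 15/1 = 15


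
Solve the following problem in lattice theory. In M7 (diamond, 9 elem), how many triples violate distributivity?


Distributive law: a ^ (b v c) = (a ^ b) v (a ^ c).
Check all 9^3 = 729 ordered triples (a,b,c).
  e.g. a=a1, b=a2, c=a3: lhs=a1 != rhs=0
  e.g. a=a1, b=a2, c=a4: lhs=a1 != rhs=0
Total violating triples: 210


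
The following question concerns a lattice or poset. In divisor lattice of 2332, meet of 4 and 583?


In a divisor lattice, meet = gcd (greatest common divisor).
By Euclidean algorithm or factoring: gcd(4,583) = 1


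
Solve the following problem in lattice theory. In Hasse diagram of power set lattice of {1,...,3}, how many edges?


A cover relation a -< b holds when a < b with no c strictly between.
Cover relations:
  {} -< {1}
  {} -< {2}
  {} -< {3}
  {1} -< {1,2}
  {1} -< {1,3}
  {2} -< {1,2}
  {2} -< {2,3}
  {3} -< {1,3}
  ...4 more
Total: 12


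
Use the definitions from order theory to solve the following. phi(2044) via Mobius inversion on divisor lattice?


phi(n) = n * prod_{p|n} (1 - 1/p).
Prime divisors of 2044: [2, 7, 73]
phi(2044) = 2044 * (1 - 1/2) * (1 - 1/7) * (1 - 1/73)
phi(2044) = 864


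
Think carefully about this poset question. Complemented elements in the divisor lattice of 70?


An element a is complemented if some b has a meet b = bottom, a join b = top.
a is complemented iff gcd(a, n/a)=1, i.e. a is a unitary divisor of 70.
Complemented elements: 1, 2, 5, 7, 10, 14, ... (2 more)
Count: 8


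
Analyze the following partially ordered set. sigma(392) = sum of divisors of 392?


sigma(n) = sum of divisors.
Divisors of 392: [1, 2, 4, 7, 8, 14, 28, 49, 56, 98, 196, 392]
Sum = 855


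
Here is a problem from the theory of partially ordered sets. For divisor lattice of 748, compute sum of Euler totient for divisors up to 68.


Divisors of 748 up to 68: [1, 2, 4, 11, 17, 22, 34, 44, 68]
phi values: [1, 1, 2, 10, 16, 10, 16, 20, 32]
Sum = 108


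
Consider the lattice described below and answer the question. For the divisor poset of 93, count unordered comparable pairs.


A comparable pair {a,b} has a < b or b < a in the order.
Count unordered pairs where one element is strictly below the other.
Examples: {1,3}, {1,31}, {1,93}, {3,93}, ...
Total comparable pairs: 5


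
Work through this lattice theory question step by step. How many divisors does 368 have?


Divisors of 368: [1, 2, 4, 8, 16, 23, 46, 92, 184, 368]
Count: 10


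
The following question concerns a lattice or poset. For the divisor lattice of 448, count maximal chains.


A maximal chain goes from the minimum element to a maximal element via cover relations.
Counting all min-to-max paths in the cover graph.
Total maximal chains: 7


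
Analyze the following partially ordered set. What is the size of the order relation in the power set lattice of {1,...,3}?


The order relation is {(a,b) : a <= b}, reflexive so it includes (a,a).
Examples: ({},{}), ({},{1,2}), ({},{1,2,3}), ({},{1,3}), ({},{1}), ...
Total ordered pairs: 27


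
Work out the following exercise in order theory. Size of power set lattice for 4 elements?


Power set = 2^n.
2^4 = 16


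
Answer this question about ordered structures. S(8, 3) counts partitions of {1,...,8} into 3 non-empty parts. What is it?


S(n,k) = k*S(n-1,k) + S(n-1,k-1).
S(7,3) = 301, S(7,2) = 63
S(8,3) = 3*301 + 63 = 903 + 63
S(8,3) = 966


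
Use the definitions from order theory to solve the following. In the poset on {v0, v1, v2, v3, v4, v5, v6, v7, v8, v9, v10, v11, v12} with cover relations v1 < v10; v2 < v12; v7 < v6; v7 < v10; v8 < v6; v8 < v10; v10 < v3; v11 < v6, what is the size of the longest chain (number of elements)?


A chain is a totally ordered subset; we count the number of elements in a maximum chain.
Compute, for each element x, the size of the longest chain ending at x:
  v0: 1
  v1: 1
  v2: 1
  v4: 1
  v5: 1
  v7: 1
  ...
A maximum chain: v1 < v10 < v3
Number of elements in the longest chain: 3


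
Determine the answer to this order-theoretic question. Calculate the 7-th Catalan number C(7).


C(n) = C(2n, n) / (n+1).
C(14, 7) = 3432
C(7) = 3432 / 8 = 429


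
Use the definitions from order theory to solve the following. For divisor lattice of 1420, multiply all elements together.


Divisors of 1420: [1, 2, 4, 5, 10, 20, 71, 142, 284, 355, 710, 1420]
Product = n^(d(n)/2) = 1420^(12/2)
Product = 8198418170944000000


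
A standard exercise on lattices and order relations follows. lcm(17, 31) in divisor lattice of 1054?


Join=lcm.
gcd(17,31)=1
lcm=527


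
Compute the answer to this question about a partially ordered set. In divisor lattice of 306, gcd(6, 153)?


Meet=gcd.
gcd(6,153)=3


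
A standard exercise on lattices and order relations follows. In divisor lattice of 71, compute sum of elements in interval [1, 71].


Interval [1,71] in divisors of 71: [1, 71]
Sum = 72


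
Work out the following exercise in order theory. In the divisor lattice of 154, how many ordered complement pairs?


Complement pair (a,b): a meet b = bottom, a join b = top.
Here: gcd(a,b)=1 and lcm(a,b)=154, i.e. a*b=154 with a,b coprime.
Pairs found: (1,154), (2,77), (7,22), (11,14), ... (4 more)
Total ordered pairs: 8


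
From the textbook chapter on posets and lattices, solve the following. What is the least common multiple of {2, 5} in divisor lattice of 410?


In a divisor lattice, join = lcm (least common multiple).
Compute lcm iteratively: start with first element, then lcm(current, next).
Elements: [2, 5]
lcm(2,5) = 10
Final lcm = 10


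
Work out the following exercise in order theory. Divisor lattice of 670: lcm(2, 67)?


Join=lcm.
gcd(2,67)=1
lcm=134


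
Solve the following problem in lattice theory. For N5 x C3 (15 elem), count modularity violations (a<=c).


Modular law: if a <= c then a v (b ^ c) = (a v b) ^ c.
Check all triples (a,b,c) with a <= c among 15 elements.
  e.g. a=(a,0), b=(c,0), c=(b,0): lhs=(a,0) != rhs=(b,0)
  e.g. a=(a,0), b=(c,1), c=(b,0): lhs=(a,0) != rhs=(b,0)
Total violating triples: 18


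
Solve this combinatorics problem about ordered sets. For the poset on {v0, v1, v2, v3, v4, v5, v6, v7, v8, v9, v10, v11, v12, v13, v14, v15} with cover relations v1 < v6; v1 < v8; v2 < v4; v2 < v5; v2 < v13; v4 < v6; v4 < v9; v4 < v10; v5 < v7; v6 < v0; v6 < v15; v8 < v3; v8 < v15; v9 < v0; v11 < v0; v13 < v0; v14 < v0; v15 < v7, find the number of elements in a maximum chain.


A chain is a totally ordered subset; we count the number of elements in a maximum chain.
Compute, for each element x, the size of the longest chain ending at x:
  v1: 1
  v2: 1
  v11: 1
  v12: 1
  v14: 1
  v4: 2
  ...
A maximum chain: v2 < v4 < v6 < v15 < v7
Number of elements in the longest chain: 5


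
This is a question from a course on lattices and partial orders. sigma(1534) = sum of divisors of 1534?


sigma(n) = sum of divisors.
Divisors of 1534: [1, 2, 13, 26, 59, 118, 767, 1534]
Sum = 2520


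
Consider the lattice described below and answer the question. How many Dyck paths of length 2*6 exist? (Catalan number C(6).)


C(n) = C(2n, n) / (n+1).
C(12, 6) = 924
C(6) = 924 / 7 = 132


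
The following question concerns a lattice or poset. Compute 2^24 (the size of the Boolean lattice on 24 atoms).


Power set = 2^n.
2^24 = 16777216


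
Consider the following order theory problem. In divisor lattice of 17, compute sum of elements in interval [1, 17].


Interval [1,17] in divisors of 17: [1, 17]
Sum = 18


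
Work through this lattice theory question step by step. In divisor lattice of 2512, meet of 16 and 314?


In a divisor lattice, meet = gcd (greatest common divisor).
By Euclidean algorithm or factoring: gcd(16,314) = 2


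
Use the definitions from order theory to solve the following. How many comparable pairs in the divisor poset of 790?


A comparable pair {a,b} has a < b or b < a in the order.
Count unordered pairs where one element is strictly below the other.
Examples: {1,2}, {1,5}, {1,10}, {1,79}, ...
Total comparable pairs: 19


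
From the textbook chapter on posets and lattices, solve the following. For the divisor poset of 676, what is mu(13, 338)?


In a divisor lattice, mu(a,b) = mu(b/a) where mu is the classical Mobius function.
b/a = 338/13 = 26
Prime factorization of 26: primes [2, 13]
26 is squarefree with 2 prime factor(s), so mu(26) = (-1)^2 = 1


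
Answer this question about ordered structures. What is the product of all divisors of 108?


Divisors of 108: [1, 2, 3, 4, 6, 9, 12, 18, 27, 36, 54, 108]
Product = n^(d(n)/2) = 108^(12/2)
Product = 1586874322944


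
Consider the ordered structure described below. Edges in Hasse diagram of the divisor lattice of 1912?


A cover relation a -< b holds when a < b with no c strictly between.
Cover relations:
  1 -< 2
  1 -< 239
  2 -< 4
  2 -< 478
  4 -< 8
  4 -< 956
  8 -< 1912
  239 -< 478
  ...2 more
Total: 10


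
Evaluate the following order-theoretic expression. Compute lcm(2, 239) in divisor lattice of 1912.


In a divisor lattice, join = lcm (least common multiple).
gcd(2,239) = 1
lcm(2,239) = 2*239/gcd = 478/1 = 478


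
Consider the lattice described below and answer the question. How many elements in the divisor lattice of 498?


Divisors of 498: [1, 2, 3, 6, 83, 166, 249, 498]
Count: 8


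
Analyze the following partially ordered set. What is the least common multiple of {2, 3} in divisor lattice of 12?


In a divisor lattice, join = lcm (least common multiple).
Compute lcm iteratively: start with first element, then lcm(current, next).
Elements: [2, 3]
lcm(2,3) = 6
Final lcm = 6


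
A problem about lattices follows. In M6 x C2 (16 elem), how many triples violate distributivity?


Distributive law: a ^ (b v c) = (a ^ b) v (a ^ c).
Check all 16^3 = 4096 ordered triples (a,b,c).
  e.g. a=(a1,0), b=(a2,0), c=(a3,0): lhs=(a1,0) != rhs=(0,0)
  e.g. a=(a1,0), b=(a2,0), c=(a3,1): lhs=(a1,0) != rhs=(0,0)
Total violating triples: 960


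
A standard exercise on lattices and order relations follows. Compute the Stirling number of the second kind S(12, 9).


S(n,k) = k*S(n-1,k) + S(n-1,k-1).
S(11,9) = 1155, S(11,8) = 11880
S(12,9) = 9*1155 + 11880 = 10395 + 11880
S(12,9) = 22275


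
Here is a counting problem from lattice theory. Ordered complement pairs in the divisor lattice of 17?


Complement pair (a,b): a meet b = bottom, a join b = top.
Here: gcd(a,b)=1 and lcm(a,b)=17, i.e. a*b=17 with a,b coprime.
Pairs found: (1,17), (17,1)
Total ordered pairs: 2


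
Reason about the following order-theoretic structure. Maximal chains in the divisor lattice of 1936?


A maximal chain goes from the minimum element to a maximal element via cover relations.
Counting all min-to-max paths in the cover graph.
Total maximal chains: 15


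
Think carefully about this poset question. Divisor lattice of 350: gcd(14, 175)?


Meet=gcd.
gcd(14,175)=7


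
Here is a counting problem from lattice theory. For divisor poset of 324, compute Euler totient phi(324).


phi(n) = n * prod_{p|n} (1 - 1/p).
Prime divisors of 324: [2, 3]
phi(324) = 324 * (1 - 1/2) * (1 - 1/3)
phi(324) = 108


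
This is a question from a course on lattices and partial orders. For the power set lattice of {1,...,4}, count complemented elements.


An element a is complemented if some b has a meet b = bottom, a join b = top.
every subset A has complement S\A, so all elements are complemented.
Complemented elements: {}, {1}, {2}, {3}, {4}, {1,2}, ... (10 more)
Count: 16


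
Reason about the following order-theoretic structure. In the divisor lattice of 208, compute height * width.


Height = length of longest chain minus 1; width = size of largest antichain.
A maximum chain: 1 | 13 | 26 | 52 | 104 | 208  (height 5).
A maximum antichain: {2, 13}  (width 2).
Product = 5 * 2 = 10


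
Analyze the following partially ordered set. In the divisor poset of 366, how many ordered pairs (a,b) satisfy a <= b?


The order relation is {(a,b) : a <= b}, reflexive so it includes (a,a).
Examples: (1,1), (1,122), (1,183), (1,2), (1,3), ...
Total ordered pairs: 27


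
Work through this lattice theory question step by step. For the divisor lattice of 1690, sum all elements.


sigma(n) = sum of divisors.
Divisors of 1690: [1, 2, 5, 10, 13, 26, 65, 130, 169, 338, 845, 1690]
Sum = 3294


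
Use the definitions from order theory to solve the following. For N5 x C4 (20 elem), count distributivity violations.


Distributive law: a ^ (b v c) = (a ^ b) v (a ^ c).
Check all 20^3 = 8000 ordered triples (a,b,c).
  e.g. a=(b,0), b=(a,0), c=(c,0): lhs=(b,0) != rhs=(a,0)
  e.g. a=(b,0), b=(a,0), c=(c,1): lhs=(b,0) != rhs=(a,0)
Total violating triples: 128


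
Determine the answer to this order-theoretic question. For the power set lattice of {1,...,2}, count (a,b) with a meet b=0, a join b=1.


Complement pair (a,b): a meet b = bottom, a join b = top.
Here: A intersect B = {} and A union B = {1,...,2}.
Pairs found: ({},{1,2}), ({1},{2}), ({2},{1}), ({1,2},{})
Total ordered pairs: 4


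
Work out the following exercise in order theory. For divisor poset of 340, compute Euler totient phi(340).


phi(n) = n * prod_{p|n} (1 - 1/p).
Prime divisors of 340: [2, 5, 17]
phi(340) = 340 * (1 - 1/2) * (1 - 1/5) * (1 - 1/17)
phi(340) = 128


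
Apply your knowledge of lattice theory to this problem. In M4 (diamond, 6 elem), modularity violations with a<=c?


Modular law: if a <= c then a v (b ^ c) = (a v b) ^ c.
Check all triples (a,b,c) with a <= c among 6 elements.
This lattice is modular (diamonds M_m and their chain-products are modular).
Total violating triples: 0


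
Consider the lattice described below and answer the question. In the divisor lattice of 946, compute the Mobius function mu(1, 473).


In a divisor lattice, mu(a,b) = mu(b/a) where mu is the classical Mobius function.
b/a = 473/1 = 473
Prime factorization of 473: primes [11, 43]
473 is squarefree with 2 prime factor(s), so mu(473) = (-1)^2 = 1


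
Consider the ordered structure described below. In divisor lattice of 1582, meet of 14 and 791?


In a divisor lattice, meet = gcd (greatest common divisor).
By Euclidean algorithm or factoring: gcd(14,791) = 7


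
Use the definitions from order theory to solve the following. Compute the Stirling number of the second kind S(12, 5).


S(n,k) = k*S(n-1,k) + S(n-1,k-1).
S(11,5) = 246730, S(11,4) = 145750
S(12,5) = 5*246730 + 145750 = 1233650 + 145750
S(12,5) = 1379400


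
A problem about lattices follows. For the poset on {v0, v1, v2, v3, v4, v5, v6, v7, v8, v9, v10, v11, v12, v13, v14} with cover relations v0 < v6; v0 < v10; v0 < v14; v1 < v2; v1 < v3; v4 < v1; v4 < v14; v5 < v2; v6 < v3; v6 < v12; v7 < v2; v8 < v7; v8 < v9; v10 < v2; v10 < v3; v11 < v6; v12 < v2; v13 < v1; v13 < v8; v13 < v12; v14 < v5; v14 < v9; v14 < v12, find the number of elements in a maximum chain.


A chain is a totally ordered subset; we count the number of elements in a maximum chain.
Compute, for each element x, the size of the longest chain ending at x:
  v0: 1
  v4: 1
  v11: 1
  v13: 1
  v8: 2
  v10: 2
  ...
A maximum chain: v0 < v14 < v5 < v2
Number of elements in the longest chain: 4


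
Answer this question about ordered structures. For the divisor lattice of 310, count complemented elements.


An element a is complemented if some b has a meet b = bottom, a join b = top.
a is complemented iff gcd(a, n/a)=1, i.e. a is a unitary divisor of 310.
Complemented elements: 1, 2, 5, 10, 31, 62, ... (2 more)
Count: 8


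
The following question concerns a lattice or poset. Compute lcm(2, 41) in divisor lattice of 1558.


In a divisor lattice, join = lcm (least common multiple).
gcd(2,41) = 1
lcm(2,41) = 2*41/gcd = 82/1 = 82


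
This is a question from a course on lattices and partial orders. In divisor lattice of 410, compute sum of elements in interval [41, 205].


Interval [41,205] in divisors of 410: [41, 205]
Sum = 246


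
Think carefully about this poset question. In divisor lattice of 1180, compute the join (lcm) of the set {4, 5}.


In a divisor lattice, join = lcm (least common multiple).
Compute lcm iteratively: start with first element, then lcm(current, next).
Elements: [4, 5]
lcm(4,5) = 20
Final lcm = 20


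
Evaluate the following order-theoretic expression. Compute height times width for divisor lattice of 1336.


Height = length of longest chain minus 1; width = size of largest antichain.
A maximum chain: 1 | 167 | 334 | 668 | 1336  (height 4).
A maximum antichain: {2, 167}  (width 2).
Product = 4 * 2 = 8


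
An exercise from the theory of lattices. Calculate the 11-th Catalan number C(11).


C(n) = C(2n, n) / (n+1).
C(22, 11) = 705432
C(11) = 705432 / 12 = 58786


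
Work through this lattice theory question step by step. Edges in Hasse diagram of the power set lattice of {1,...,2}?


A cover relation a -< b holds when a < b with no c strictly between.
Cover relations:
  {} -< {1}
  {} -< {2}
  {1} -< {1,2}
  {2} -< {1,2}
Total: 4


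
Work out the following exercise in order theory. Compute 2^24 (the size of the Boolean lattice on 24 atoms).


Power set = 2^n.
2^24 = 16777216


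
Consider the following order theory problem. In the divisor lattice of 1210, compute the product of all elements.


Divisors of 1210: [1, 2, 5, 10, 11, 22, 55, 110, 121, 242, 605, 1210]
Product = n^(d(n)/2) = 1210^(12/2)
Product = 3138428376721000000


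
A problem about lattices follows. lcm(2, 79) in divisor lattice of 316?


Join=lcm.
gcd(2,79)=1
lcm=158


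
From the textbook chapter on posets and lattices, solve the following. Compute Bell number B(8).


B(n) = number of set partitions of an n-element set.
B(n) satisfies the recurrence: B(n+1) = sum_k C(n,k)*B(k).
B(8) = 4140


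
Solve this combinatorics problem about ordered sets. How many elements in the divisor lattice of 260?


Divisors of 260: [1, 2, 4, 5, 10, 13, 20, 26, 52, 65, 130, 260]
Count: 12


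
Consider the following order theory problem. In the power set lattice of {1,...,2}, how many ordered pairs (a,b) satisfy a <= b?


The order relation is {(a,b) : a <= b}, reflexive so it includes (a,a).
Examples: ({},{}), ({},{1,2}), ({},{1}), ({},{2}), ({1,2},{1,2}), ...
Total ordered pairs: 9


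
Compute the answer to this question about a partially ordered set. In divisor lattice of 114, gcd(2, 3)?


Meet=gcd.
gcd(2,3)=1


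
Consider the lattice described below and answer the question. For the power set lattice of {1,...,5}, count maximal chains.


A maximal chain goes from the minimum element to a maximal element via cover relations.
Counting all min-to-max paths in the cover graph.
Total maximal chains: 120


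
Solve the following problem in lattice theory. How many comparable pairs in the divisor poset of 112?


A comparable pair {a,b} has a < b or b < a in the order.
Count unordered pairs where one element is strictly below the other.
Examples: {1,2}, {1,4}, {1,7}, {1,8}, ...
Total comparable pairs: 35


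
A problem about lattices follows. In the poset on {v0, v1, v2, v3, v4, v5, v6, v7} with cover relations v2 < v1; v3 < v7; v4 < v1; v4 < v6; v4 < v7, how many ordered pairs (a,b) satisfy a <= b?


The order relation is {(a,b) : a <= b}, reflexive so it includes (a,a).
Examples: (v0,v0), (v1,v1), (v2,v1), (v2,v2), (v3,v3), ...
Total ordered pairs: 13


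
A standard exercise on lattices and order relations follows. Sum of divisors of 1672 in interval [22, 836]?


Interval [22,836] in divisors of 1672: [22, 44, 418, 836]
Sum = 1320


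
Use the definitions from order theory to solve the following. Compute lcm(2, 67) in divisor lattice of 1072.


In a divisor lattice, join = lcm (least common multiple).
gcd(2,67) = 1
lcm(2,67) = 2*67/gcd = 134/1 = 134


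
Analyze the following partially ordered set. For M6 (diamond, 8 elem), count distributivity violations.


Distributive law: a ^ (b v c) = (a ^ b) v (a ^ c).
Check all 8^3 = 512 ordered triples (a,b,c).
  e.g. a=a1, b=a2, c=a3: lhs=a1 != rhs=0
  e.g. a=a1, b=a2, c=a4: lhs=a1 != rhs=0
Total violating triples: 120


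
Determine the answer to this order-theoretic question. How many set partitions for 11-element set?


B(n) = number of set partitions of an n-element set.
B(n) satisfies the recurrence: B(n+1) = sum_k C(n,k)*B(k).
B(11) = 678570


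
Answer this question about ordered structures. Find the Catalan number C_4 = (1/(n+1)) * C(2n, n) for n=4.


C(n) = C(2n, n) / (n+1).
C(8, 4) = 70
C(4) = 70 / 5 = 14


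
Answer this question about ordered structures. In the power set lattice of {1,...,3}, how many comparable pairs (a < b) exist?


A comparable pair {a,b} has a < b or b < a in the order.
Count unordered pairs where one element is strictly below the other.
Examples: {{},{1}}, {{},{2}}, {{},{3}}, {{},{1,2}}, ...
Total comparable pairs: 19


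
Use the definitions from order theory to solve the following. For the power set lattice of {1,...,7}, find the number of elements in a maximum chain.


A chain is a totally ordered subset; we count the number of elements in a maximum chain.
Compute, for each element x, the size of the longest chain ending at x:
  {}: 1
  {1}: 2
  {2}: 2
  {3}: 2
  {4}: 2
  {5}: 2
  ...
A maximum chain: {} < {1} < {1,2} < {1,2,3} < {1,2,3,4} < {1,2,3,4,5} < {1,2,3,4,5,6} < {1,2,3,4,5,6,7}
Number of elements in the longest chain: 8


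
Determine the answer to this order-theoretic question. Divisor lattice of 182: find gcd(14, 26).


In a divisor lattice, meet = gcd (greatest common divisor).
By Euclidean algorithm or factoring: gcd(14,26) = 2


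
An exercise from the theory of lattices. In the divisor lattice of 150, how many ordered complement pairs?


Complement pair (a,b): a meet b = bottom, a join b = top.
Here: gcd(a,b)=1 and lcm(a,b)=150, i.e. a*b=150 with a,b coprime.
Pairs found: (1,150), (2,75), (3,50), (6,25), ... (4 more)
Total ordered pairs: 8


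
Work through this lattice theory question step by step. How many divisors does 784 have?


Divisors of 784: [1, 2, 4, 7, 8, 14, 16, 28, 49, 56, 98, 112, 196, 392, 784]
Count: 15


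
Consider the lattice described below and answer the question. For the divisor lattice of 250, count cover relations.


A cover relation a -< b holds when a < b with no c strictly between.
Cover relations:
  1 -< 2
  1 -< 5
  2 -< 10
  5 -< 10
  5 -< 25
  10 -< 50
  25 -< 50
  25 -< 125
  ...2 more
Total: 10


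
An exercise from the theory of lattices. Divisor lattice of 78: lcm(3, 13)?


Join=lcm.
gcd(3,13)=1
lcm=39


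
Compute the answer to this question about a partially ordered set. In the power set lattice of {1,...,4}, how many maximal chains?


A maximal chain goes from the minimum element to a maximal element via cover relations.
Counting all min-to-max paths in the cover graph.
Total maximal chains: 24


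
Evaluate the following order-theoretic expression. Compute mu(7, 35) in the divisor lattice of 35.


In a divisor lattice, mu(a,b) = mu(b/a) where mu is the classical Mobius function.
b/a = 35/7 = 5
Prime factorization of 5: primes [5]
5 is squarefree with 1 prime factor(s), so mu(5) = (-1)^1 = -1


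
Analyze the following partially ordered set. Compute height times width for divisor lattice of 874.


Height = length of longest chain minus 1; width = size of largest antichain.
A maximum chain: 1 | 23 | 437 | 874  (height 3).
A maximum antichain: {2, 19, 23}  (width 3).
Product = 3 * 3 = 9


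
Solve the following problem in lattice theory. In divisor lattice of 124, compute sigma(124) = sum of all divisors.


sigma(n) = sum of divisors.
Divisors of 124: [1, 2, 4, 31, 62, 124]
Sum = 224


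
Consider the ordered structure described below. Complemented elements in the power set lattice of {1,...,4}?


An element a is complemented if some b has a meet b = bottom, a join b = top.
every subset A has complement S\A, so all elements are complemented.
Complemented elements: {}, {1}, {2}, {3}, {4}, {1,2}, ... (10 more)
Count: 16


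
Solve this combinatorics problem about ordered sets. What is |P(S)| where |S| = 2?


Power set = 2^n.
2^2 = 4


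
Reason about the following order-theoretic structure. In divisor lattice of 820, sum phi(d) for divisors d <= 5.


Divisors of 820 up to 5: [1, 2, 4, 5]
phi values: [1, 1, 2, 4]
Sum = 8


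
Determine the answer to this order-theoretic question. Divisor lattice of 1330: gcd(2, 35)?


Meet=gcd.
gcd(2,35)=1


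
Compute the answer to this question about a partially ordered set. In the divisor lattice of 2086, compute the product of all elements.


Divisors of 2086: [1, 2, 7, 14, 149, 298, 1043, 2086]
Product = n^(d(n)/2) = 2086^(8/2)
Product = 18934647148816


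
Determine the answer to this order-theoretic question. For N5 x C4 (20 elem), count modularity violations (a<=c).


Modular law: if a <= c then a v (b ^ c) = (a v b) ^ c.
Check all triples (a,b,c) with a <= c among 20 elements.
  e.g. a=(a,0), b=(c,0), c=(b,0): lhs=(a,0) != rhs=(b,0)
  e.g. a=(a,0), b=(c,1), c=(b,0): lhs=(a,0) != rhs=(b,0)
Total violating triples: 40
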